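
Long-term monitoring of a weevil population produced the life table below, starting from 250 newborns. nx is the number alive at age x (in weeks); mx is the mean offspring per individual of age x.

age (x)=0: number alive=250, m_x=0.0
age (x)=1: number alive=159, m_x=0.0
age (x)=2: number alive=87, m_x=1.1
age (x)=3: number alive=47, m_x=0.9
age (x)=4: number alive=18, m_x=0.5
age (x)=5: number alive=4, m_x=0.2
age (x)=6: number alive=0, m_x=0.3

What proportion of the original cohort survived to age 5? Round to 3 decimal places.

l_5 = n_5/n_0 = 4/250 = 0.016 → 0.016

0.016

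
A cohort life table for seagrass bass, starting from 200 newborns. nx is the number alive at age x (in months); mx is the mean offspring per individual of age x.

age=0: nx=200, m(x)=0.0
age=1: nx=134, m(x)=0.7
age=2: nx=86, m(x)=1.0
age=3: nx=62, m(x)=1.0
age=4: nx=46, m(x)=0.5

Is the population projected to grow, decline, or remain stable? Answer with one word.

growing

lx = nx/n0 = nx/200: 1, 0.67, 0.43, 0.31, 0.23
R0 = Σ lx·mx = 0 + 0.469 + 0.43 + 0.31 + 0.115 = 1.324
R0 > 1, so the population is growing.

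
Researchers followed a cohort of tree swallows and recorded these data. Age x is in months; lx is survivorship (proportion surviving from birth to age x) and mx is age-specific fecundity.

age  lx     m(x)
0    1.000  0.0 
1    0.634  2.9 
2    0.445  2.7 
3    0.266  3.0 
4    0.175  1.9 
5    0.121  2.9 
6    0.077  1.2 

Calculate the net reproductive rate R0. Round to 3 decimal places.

lx·mx by age: 0, 1.8386, 1.2015, 0.798, 0.3325, 0.3509, 0.0924
R0 = Σ lx·mx = 4.6139 → 4.614

4.614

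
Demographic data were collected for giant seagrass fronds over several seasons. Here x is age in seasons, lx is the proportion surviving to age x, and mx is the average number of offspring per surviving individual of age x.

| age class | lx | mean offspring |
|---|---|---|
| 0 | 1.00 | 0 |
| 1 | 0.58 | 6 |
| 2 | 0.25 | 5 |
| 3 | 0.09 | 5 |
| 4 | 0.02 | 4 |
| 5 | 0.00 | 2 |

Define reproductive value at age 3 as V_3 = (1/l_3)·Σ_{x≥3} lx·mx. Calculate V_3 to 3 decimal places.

5.889

lx·mx for x ≥ 3: 0.45, 0.08, 0 → sum = 0.53
V_3 = 0.53 / l_3 = 0.53 / 0.09 = 5.888889… → 5.889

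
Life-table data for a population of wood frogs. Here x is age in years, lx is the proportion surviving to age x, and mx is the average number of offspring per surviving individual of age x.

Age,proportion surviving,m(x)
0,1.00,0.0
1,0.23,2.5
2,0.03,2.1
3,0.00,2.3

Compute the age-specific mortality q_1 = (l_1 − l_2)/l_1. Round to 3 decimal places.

0.870

q_1 = (l_1 − l_2) / l_1 = (0.23 − 0.03) / 0.23
     = 0.2 / 0.23 = 0.869565… → 0.870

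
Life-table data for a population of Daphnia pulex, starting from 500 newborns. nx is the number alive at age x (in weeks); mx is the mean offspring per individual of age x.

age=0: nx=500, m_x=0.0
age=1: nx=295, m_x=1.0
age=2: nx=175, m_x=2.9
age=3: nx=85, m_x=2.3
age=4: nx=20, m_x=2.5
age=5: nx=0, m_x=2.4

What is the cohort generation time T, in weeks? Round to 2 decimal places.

lx = nx/n0 = nx/500: 1, 0.59, 0.35, 0.17, 0.04, 0
lx·mx: 0, 0.59, 1.015, 0.391, 0.1, 0 → R0 = 2.096
x·lx·mx: 0, 0.59, 2.03, 1.173, 0.4, 0 → Σ = 4.193
T = 4.193 / 2.096 = 2.000477… → 2.00

2.00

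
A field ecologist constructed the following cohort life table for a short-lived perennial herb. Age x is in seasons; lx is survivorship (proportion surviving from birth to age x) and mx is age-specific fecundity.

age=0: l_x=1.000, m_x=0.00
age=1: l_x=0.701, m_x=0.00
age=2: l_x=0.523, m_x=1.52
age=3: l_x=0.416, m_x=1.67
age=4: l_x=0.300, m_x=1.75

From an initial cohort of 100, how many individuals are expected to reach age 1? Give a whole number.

Expected survivors = N0 · l_1 = 100 × 0.701 = 70.1 → 70

70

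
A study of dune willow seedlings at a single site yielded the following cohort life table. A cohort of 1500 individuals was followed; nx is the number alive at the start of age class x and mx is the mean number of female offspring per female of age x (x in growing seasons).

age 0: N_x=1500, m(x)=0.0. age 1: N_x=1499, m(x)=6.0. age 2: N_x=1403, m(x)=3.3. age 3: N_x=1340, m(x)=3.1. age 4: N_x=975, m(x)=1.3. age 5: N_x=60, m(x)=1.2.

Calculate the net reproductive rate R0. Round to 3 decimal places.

12.745

lx = nx/n0 = nx/1500: 1, 0.99933…, 0.93533…, 0.89333…, 0.65, 0.04
lx·mx by age: 0, 5.996…, 3.0866…, 2.769333…, 0.845, 0.048
R0 = Σ lx·mx = 12.744933… → 12.745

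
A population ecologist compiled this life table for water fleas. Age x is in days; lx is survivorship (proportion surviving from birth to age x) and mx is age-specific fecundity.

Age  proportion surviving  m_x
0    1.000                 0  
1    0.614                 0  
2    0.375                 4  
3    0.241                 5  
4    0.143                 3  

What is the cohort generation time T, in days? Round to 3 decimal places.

2.658

lx·mx: 0, 0, 1.5, 1.205, 0.429 → R0 = 3.134
x·lx·mx: 0, 0, 3, 3.615, 1.716 → Σ = 8.331
T = 8.331 / 3.134 = 2.658264… → 2.658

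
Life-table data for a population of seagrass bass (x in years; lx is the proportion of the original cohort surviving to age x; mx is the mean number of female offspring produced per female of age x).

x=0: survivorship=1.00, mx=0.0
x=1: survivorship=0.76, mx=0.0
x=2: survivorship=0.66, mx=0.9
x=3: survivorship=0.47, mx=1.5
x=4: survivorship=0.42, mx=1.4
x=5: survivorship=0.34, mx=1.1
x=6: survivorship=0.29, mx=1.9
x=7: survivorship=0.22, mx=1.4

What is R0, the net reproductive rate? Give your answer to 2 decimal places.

3.12

lx·mx by age: 0, 0, 0.594, 0.705, 0.588, 0.374, 0.551, 0.308
R0 = Σ lx·mx = 3.12 → 3.12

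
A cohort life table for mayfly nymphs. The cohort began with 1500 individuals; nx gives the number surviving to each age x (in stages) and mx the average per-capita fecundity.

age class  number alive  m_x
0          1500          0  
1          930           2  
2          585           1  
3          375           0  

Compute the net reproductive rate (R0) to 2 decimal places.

1.63

lx = nx/n0 = nx/1500: 1, 0.62, 0.39, 0.25
lx·mx by age: 0, 1.24, 0.39, 0
R0 = Σ lx·mx = 1.63 → 1.63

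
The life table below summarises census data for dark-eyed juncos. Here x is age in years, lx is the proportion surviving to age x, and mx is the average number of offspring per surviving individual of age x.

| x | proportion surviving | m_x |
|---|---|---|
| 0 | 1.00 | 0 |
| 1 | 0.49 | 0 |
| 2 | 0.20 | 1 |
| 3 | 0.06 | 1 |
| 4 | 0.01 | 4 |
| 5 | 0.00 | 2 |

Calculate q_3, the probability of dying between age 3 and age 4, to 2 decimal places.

0.83

q_3 = (l_3 − l_4) / l_3 = (0.06 − 0.01) / 0.06
     = 0.05 / 0.06 = 0.833333… → 0.83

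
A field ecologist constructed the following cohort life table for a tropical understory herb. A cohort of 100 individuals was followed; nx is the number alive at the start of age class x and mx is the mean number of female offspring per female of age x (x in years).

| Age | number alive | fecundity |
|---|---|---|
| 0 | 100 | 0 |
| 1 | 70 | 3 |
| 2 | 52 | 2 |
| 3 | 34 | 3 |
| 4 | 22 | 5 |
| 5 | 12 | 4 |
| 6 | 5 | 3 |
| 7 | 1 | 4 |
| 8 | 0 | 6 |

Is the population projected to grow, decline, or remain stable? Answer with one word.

lx = nx/n0 = nx/100: 1, 0.7, 0.52, 0.34, 0.22, 0.12, 0.05, 0.01, 0
R0 = Σ lx·mx = 0 + 2.1 + 1.04 + 1.02 + 1.1 + 0.48 + 0.15 + 0.04 + 0 = 5.93
R0 > 1, so the population is growing.

growing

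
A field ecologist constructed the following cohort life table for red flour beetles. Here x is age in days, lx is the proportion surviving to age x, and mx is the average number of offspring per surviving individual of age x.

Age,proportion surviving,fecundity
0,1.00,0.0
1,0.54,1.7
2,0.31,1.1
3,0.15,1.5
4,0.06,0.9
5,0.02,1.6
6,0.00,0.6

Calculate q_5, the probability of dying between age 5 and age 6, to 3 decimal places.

1.000

q_5 = (l_5 − l_6) / l_5 = (0.02 − 0) / 0.02
     = 0.02 / 0.02 = 1 → 1.000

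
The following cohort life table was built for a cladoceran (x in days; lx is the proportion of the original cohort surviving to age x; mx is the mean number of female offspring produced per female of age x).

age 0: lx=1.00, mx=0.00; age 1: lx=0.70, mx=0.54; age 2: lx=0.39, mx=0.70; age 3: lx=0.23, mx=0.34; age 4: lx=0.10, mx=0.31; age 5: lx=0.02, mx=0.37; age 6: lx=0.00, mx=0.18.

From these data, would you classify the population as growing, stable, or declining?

R0 = Σ lx·mx = 0 + 0.378 + 0.273 + 0.0782 + 0.031 + 0.0074 + 0 = 0.7676
R0 < 1, so the population is declining.

declining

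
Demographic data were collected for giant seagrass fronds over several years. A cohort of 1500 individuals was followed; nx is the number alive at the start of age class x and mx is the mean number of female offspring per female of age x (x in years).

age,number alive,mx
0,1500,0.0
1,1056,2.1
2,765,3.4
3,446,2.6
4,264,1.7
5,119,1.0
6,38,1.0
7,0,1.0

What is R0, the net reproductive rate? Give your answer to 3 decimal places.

lx = nx/n0 = nx/1500: 1, 0.704, 0.51, 0.29733…, 0.176, 0.07933…, 0.02533…, 0
lx·mx by age: 0, 1.4784, 1.734, 0.773067…, 0.2992, 0.079333…, 0.025333…, 0
R0 = Σ lx·mx = 4.389333… → 4.389

4.389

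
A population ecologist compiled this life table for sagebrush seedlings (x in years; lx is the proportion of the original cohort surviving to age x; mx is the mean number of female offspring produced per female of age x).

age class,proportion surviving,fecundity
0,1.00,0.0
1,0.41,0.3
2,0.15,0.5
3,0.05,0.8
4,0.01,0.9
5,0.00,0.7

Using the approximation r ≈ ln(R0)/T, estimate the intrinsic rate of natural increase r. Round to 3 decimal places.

-0.805

R0 = Σ lx·mx = 0 + 0.123 + 0.075 + 0.04 + 0.009 + 0 = 0.247
Σ x·lx·mx = 0.429; T = 0.429/0.247 = 1.73684…
r ≈ ln(R0)/T = ln(0.247)/1.73684… = -0.80512… → -0.805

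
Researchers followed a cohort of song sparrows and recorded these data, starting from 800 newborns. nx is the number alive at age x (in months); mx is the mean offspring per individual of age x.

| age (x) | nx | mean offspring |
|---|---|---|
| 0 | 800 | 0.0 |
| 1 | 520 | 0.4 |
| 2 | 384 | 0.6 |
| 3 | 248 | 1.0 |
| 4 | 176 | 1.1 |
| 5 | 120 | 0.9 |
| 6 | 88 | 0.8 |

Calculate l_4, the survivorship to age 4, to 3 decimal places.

l_4 = n_4/n_0 = 176/800 = 0.22 → 0.220

0.220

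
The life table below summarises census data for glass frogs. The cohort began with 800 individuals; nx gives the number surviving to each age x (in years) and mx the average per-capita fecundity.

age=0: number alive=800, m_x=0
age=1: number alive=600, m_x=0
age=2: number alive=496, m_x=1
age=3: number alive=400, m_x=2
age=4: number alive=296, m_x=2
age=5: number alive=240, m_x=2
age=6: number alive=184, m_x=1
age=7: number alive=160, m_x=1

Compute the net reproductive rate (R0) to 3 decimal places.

3.390

lx = nx/n0 = nx/800: 1, 0.75, 0.62, 0.5, 0.37, 0.3, 0.23, 0.2
lx·mx by age: 0, 0, 0.62, 1, 0.74, 0.6, 0.23, 0.2
R0 = Σ lx·mx = 3.39 → 3.390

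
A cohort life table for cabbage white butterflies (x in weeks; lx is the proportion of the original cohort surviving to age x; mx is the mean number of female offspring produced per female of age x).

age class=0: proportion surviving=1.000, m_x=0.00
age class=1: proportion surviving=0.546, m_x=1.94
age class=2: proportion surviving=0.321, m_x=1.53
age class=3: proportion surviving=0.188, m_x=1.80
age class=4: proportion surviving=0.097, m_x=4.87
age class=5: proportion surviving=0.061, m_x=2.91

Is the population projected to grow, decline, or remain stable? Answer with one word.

R0 = Σ lx·mx = 0 + 1.05924 + 0.49113 + 0.3384 + 0.47239 + 0.17751 = 2.53867
R0 > 1, so the population is growing.

growing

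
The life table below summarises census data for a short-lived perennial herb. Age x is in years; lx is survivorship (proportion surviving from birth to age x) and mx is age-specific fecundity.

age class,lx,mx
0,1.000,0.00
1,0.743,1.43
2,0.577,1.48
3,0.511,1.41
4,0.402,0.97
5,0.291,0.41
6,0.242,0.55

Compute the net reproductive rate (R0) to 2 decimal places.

3.28

lx·mx by age: 0, 1.06249, 0.85396, 0.72051, 0.38994, 0.11931, 0.1331
R0 = Σ lx·mx = 3.27931 → 3.28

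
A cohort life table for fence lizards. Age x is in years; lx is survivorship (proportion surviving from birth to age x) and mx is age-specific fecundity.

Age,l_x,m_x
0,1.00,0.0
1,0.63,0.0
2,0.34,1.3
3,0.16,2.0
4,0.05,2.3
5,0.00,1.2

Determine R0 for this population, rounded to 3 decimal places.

0.877

lx·mx by age: 0, 0, 0.442, 0.32, 0.115, 0
R0 = Σ lx·mx = 0.877 → 0.877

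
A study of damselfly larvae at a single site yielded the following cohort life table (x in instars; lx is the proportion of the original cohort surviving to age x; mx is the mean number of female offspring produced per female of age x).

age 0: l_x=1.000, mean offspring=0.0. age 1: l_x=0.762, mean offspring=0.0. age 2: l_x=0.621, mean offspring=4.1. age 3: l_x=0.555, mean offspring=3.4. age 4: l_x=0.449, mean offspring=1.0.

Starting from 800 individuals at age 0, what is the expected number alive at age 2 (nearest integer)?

Expected survivors = N0 · l_2 = 800 × 0.621 = 496.8 → 497

497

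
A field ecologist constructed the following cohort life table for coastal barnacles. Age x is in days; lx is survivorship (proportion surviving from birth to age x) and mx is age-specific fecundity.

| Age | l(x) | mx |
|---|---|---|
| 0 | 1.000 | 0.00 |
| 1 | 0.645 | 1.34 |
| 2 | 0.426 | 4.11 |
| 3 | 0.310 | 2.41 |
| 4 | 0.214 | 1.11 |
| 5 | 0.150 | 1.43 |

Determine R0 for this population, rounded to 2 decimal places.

lx·mx by age: 0, 0.8643, 1.75086, 0.7471, 0.23754, 0.2145
R0 = Σ lx·mx = 3.8143 → 3.81

3.81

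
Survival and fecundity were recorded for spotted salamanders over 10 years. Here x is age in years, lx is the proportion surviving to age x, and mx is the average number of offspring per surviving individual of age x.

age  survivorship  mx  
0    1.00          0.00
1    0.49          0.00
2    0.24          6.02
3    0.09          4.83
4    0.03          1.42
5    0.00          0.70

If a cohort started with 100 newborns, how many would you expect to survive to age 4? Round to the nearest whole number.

Expected survivors = N0 · l_4 = 100 × 0.03 = 3 → 3

3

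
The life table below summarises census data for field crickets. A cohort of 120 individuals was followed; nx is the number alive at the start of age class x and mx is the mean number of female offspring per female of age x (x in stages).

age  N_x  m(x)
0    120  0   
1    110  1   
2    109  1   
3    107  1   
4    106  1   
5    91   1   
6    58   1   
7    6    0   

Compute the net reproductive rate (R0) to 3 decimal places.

4.842

lx = nx/n0 = nx/120: 1, 0.91667…, 0.90833…, 0.89167…, 0.88333…, 0.75833…, 0.48333…, 0.05
lx·mx by age: 0, 0.916667…, 0.908333…, 0.891667…, 0.883333…, 0.758333…, 0.483333…, 0
R0 = Σ lx·mx = 4.841667… → 4.842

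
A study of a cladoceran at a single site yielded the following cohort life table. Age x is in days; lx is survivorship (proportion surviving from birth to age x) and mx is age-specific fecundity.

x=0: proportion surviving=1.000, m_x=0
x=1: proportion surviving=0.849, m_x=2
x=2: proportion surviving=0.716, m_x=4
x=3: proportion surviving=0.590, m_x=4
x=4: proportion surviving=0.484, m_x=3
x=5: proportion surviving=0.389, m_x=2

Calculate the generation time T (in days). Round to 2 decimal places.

2.64

lx·mx: 0, 1.698, 2.864, 2.36, 1.452, 0.778 → R0 = 9.152
x·lx·mx: 0, 1.698, 5.728, 7.08, 5.808, 3.89 → Σ = 24.204
T = 24.204 / 9.152 = 2.644668… → 2.64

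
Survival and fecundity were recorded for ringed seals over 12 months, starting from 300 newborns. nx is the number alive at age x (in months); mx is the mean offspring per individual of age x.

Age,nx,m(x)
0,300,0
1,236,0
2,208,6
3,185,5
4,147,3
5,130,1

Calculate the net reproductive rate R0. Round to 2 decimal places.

9.15

lx = nx/n0 = nx/300: 1, 0.78667…, 0.69333…, 0.61667…, 0.49, 0.43333…
lx·mx by age: 0, 0, 4.16…, 3.083333…, 1.47, 0.433333…
R0 = Σ lx·mx = 9.146667… → 9.15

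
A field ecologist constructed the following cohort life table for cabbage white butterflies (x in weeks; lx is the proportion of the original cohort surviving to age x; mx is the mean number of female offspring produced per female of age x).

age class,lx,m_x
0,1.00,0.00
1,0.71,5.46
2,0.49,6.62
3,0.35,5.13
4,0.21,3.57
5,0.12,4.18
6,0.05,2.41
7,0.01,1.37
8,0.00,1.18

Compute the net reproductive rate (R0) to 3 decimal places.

lx·mx by age: 0, 3.8766, 3.2438, 1.7955, 0.7497, 0.5016, 0.1205, 0.0137, 0
R0 = Σ lx·mx = 10.3014 → 10.301

10.301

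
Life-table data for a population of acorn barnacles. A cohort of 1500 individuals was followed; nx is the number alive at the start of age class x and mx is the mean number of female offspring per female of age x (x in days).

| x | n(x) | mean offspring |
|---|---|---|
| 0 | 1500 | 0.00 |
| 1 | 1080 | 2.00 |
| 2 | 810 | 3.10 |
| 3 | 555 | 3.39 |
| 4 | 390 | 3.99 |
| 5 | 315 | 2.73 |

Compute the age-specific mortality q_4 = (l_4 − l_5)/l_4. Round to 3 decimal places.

lx = nx/n0 = nx/1500: 1, 0.72, 0.54, 0.37, 0.26, 0.21
q_4 = (l_4 − l_5) / l_4 = (0.26 − 0.21) / 0.26
     = 0.05 / 0.26 = 0.192308… → 0.192

0.192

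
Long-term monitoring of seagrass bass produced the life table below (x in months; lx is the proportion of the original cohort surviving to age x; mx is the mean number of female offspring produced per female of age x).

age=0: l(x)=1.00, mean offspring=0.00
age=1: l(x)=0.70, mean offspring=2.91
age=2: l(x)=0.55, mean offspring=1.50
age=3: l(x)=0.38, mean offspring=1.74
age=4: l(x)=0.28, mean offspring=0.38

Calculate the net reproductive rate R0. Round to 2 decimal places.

3.63

lx·mx by age: 0, 2.037, 0.825, 0.6612, 0.1064
R0 = Σ lx·mx = 3.6296 → 3.63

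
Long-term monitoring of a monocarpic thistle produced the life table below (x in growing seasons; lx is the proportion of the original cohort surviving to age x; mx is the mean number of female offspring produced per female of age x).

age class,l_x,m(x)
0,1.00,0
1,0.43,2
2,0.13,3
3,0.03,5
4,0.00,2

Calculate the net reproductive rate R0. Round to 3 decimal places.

lx·mx by age: 0, 0.86, 0.39, 0.15, 0
R0 = Σ lx·mx = 1.4 → 1.400

1.400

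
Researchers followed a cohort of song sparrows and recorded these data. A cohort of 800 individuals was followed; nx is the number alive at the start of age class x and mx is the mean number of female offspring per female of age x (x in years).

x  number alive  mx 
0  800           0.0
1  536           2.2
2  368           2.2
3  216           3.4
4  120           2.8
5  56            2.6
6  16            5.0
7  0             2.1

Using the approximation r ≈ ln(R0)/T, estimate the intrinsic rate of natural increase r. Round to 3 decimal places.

0.614

lx = nx/n0 = nx/800: 1, 0.67, 0.46, 0.27, 0.15, 0.07, 0.02, 0
R0 = Σ lx·mx = 0 + 1.474 + 1.012 + 0.918 + 0.42 + 0.182 + 0.1 + 0 = 4.106
Σ x·lx·mx = 9.442; T = 9.442/4.106 = 2.29956…
r ≈ ln(R0)/T = ln(4.106)/2.29956… = 0.61423… → 0.614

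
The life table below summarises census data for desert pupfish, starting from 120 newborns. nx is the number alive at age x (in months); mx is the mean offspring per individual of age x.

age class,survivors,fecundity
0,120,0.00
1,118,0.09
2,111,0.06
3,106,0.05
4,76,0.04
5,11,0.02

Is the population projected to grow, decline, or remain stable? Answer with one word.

lx = nx/n0 = nx/120: 1, 0.98333…, 0.925, 0.88333…, 0.63333…, 0.09167…
R0 = Σ lx·mx = 0 + 0.0885… + 0.0555 + 0.044167… + 0.025333… + 0.001833… = 0.215333…
R0 < 1, so the population is declining.

declining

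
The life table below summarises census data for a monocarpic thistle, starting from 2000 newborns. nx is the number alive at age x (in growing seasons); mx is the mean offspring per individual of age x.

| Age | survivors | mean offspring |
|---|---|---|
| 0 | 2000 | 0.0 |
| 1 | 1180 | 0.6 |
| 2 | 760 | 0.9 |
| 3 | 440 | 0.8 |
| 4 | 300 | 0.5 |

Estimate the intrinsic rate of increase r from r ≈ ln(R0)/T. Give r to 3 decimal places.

lx = nx/n0 = nx/2000: 1, 0.59, 0.38, 0.22, 0.15
R0 = Σ lx·mx = 0 + 0.354 + 0.342 + 0.176 + 0.075 = 0.947
Σ x·lx·mx = 1.866; T = 1.866/0.947 = 1.97043…
r ≈ ln(R0)/T = ln(0.947)/1.97043… = -0.02764… → -0.028

-0.028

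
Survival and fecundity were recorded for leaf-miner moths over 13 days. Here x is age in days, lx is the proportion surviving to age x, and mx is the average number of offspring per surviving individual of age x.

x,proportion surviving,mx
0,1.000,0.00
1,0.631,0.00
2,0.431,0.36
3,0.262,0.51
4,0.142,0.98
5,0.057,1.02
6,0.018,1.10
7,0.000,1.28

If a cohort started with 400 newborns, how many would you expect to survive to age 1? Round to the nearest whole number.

Expected survivors = N0 · l_1 = 400 × 0.631 = 252.4 → 252

252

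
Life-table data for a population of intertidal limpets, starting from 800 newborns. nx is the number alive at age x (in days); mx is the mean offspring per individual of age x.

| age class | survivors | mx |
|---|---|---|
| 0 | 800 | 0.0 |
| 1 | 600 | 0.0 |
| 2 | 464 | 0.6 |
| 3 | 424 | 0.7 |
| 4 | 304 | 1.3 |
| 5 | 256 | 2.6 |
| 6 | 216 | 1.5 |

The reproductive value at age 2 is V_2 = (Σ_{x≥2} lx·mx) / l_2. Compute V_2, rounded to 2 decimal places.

4.22

lx = nx/n0 = nx/800: 1, 0.75, 0.58, 0.53, 0.38, 0.32, 0.27
lx·mx for x ≥ 2: 0.348, 0.371, 0.494, 0.832, 0.405 → sum = 2.45
V_2 = 2.45 / l_2 = 2.45 / 0.58 = 4.224138… → 4.22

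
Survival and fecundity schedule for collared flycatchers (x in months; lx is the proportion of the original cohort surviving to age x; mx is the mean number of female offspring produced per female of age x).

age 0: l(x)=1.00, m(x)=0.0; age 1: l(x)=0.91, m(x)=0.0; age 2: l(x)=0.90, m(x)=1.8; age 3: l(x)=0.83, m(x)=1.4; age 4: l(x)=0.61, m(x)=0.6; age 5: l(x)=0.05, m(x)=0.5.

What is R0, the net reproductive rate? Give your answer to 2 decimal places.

lx·mx by age: 0, 0, 1.62, 1.162, 0.366, 0.025
R0 = Σ lx·mx = 3.173 → 3.17

3.17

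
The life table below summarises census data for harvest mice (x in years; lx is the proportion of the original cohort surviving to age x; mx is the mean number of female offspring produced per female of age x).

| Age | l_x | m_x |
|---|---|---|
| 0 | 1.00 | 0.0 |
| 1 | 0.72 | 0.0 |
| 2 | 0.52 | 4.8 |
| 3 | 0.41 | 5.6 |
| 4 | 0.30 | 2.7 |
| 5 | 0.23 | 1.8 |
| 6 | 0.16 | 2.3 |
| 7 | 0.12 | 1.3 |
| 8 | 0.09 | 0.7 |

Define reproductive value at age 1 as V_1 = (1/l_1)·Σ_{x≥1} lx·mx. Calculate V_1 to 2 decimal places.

lx·mx for x ≥ 1: 0, 2.496, 2.296, 0.81, 0.414, 0.368, 0.156, 0.063 → sum = 6.603
V_1 = 6.603 / l_1 = 6.603 / 0.72 = 9.170833… → 9.17

9.17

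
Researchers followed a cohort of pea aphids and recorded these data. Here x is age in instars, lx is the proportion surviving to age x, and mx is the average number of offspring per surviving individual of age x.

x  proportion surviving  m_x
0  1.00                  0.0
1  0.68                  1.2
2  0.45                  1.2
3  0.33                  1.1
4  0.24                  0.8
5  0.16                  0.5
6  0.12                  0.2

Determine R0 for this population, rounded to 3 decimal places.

2.015

lx·mx by age: 0, 0.816, 0.54, 0.363, 0.192, 0.08, 0.024
R0 = Σ lx·mx = 2.015 → 2.015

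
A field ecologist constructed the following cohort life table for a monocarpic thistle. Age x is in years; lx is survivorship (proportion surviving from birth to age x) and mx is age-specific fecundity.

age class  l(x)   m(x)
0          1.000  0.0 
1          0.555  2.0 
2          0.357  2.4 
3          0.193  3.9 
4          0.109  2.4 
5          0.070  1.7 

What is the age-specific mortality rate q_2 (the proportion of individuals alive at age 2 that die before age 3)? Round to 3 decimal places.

0.459

q_2 = (l_2 − l_3) / l_2 = (0.357 − 0.193) / 0.357
     = 0.164 / 0.357 = 0.459384… → 0.459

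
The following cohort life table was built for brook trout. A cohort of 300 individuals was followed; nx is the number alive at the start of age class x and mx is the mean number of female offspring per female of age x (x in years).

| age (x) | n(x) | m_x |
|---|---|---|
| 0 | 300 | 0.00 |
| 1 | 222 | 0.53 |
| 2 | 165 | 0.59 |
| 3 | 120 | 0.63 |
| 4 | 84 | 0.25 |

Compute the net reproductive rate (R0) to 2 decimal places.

1.04

lx = nx/n0 = nx/300: 1, 0.74, 0.55, 0.4, 0.28
lx·mx by age: 0, 0.3922, 0.3245, 0.252, 0.07
R0 = Σ lx·mx = 1.0387 → 1.04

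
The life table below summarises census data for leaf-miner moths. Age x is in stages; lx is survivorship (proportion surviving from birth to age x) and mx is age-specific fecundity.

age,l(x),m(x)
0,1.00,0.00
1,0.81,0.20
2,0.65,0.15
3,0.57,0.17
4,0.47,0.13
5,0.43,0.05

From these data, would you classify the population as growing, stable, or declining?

R0 = Σ lx·mx = 0 + 0.162 + 0.0975 + 0.0969 + 0.0611 + 0.0215 = 0.439
R0 < 1, so the population is declining.

declining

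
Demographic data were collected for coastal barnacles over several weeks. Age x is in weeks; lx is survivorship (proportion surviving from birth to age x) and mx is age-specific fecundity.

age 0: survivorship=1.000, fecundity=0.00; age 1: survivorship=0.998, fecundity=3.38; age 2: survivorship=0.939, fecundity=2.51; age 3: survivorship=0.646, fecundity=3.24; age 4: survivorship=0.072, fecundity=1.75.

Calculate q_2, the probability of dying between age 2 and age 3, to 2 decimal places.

0.31

q_2 = (l_2 − l_3) / l_2 = (0.939 − 0.646) / 0.939
     = 0.293 / 0.939 = 0.312034… → 0.31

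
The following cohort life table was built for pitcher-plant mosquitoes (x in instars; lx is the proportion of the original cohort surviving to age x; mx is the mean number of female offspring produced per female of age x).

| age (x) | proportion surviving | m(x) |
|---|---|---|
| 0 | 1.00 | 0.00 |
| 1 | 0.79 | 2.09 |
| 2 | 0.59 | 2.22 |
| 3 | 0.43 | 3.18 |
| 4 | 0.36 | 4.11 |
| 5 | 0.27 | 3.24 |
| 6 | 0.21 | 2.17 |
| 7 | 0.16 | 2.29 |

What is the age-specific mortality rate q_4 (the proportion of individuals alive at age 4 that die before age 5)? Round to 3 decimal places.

0.250

q_4 = (l_4 − l_5) / l_4 = (0.36 − 0.27) / 0.36
     = 0.09 / 0.36 = 0.25 → 0.250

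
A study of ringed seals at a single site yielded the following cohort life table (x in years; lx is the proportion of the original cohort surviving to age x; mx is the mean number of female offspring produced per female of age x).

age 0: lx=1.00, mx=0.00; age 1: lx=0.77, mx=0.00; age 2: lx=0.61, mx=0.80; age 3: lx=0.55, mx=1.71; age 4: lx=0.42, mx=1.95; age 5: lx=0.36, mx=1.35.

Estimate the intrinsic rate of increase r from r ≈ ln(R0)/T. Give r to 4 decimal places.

R0 = Σ lx·mx = 0 + 0 + 0.488 + 0.9405 + 0.819 + 0.486 = 2.7335
Σ x·lx·mx = 9.5035; T = 9.5035/2.7335 = 3.47668…
r ≈ ln(R0)/T = ln(2.7335)/3.47668… = 0.289237… → 0.2892

0.2892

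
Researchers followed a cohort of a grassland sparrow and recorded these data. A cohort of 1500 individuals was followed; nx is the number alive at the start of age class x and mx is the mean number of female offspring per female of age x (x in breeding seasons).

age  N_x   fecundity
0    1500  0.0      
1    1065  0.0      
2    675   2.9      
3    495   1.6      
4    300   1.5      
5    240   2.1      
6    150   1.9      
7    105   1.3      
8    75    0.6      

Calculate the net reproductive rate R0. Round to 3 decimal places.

lx = nx/n0 = nx/1500: 1, 0.71, 0.45, 0.33, 0.2, 0.16, 0.1, 0.07, 0.05
lx·mx by age: 0, 0, 1.305, 0.528, 0.3, 0.336, 0.19, 0.091, 0.03
R0 = Σ lx·mx = 2.78 → 2.780

2.780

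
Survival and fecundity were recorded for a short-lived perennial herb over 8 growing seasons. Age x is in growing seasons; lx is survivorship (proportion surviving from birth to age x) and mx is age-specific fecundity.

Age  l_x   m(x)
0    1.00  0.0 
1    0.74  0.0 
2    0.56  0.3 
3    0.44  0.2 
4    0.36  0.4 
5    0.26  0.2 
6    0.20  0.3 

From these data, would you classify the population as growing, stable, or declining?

declining

R0 = Σ lx·mx = 0 + 0 + 0.168 + 0.088 + 0.144 + 0.052 + 0.06 = 0.512
R0 < 1, so the population is declining.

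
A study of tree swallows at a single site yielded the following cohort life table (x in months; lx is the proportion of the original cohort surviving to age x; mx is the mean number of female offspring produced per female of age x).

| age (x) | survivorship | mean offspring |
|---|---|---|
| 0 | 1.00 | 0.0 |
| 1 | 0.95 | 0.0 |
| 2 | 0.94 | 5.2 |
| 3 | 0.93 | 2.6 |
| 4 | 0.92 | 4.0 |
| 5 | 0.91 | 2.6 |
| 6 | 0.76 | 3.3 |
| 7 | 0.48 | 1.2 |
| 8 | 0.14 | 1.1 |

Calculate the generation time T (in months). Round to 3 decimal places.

lx·mx: 0, 0, 4.888, 2.418, 3.68, 2.366, 2.508, 0.576, 0.154 → R0 = 16.59
x·lx·mx: 0, 0, 9.776, 7.254, 14.72, 11.83, 15.048, 4.032, 1.232 → Σ = 63.892
T = 63.892 / 16.59 = 3.851236… → 3.851

3.851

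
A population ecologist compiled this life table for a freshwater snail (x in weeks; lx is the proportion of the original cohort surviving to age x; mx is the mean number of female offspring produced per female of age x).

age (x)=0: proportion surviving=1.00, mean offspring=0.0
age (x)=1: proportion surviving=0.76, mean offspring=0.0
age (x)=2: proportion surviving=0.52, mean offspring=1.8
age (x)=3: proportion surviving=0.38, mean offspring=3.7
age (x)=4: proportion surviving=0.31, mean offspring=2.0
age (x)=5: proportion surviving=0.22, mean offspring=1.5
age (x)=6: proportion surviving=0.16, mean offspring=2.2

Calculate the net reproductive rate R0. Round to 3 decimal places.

3.644

lx·mx by age: 0, 0, 0.936, 1.406, 0.62, 0.33, 0.352
R0 = Σ lx·mx = 3.644 → 3.644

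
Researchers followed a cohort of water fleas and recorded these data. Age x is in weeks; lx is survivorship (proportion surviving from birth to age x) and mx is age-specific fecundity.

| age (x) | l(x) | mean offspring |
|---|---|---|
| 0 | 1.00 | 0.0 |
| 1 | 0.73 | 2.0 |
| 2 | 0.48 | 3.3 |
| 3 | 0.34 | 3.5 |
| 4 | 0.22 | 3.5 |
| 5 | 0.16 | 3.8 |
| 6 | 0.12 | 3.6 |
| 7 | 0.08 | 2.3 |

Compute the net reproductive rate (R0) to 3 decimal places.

lx·mx by age: 0, 1.46, 1.584, 1.19, 0.77, 0.608, 0.432, 0.184
R0 = Σ lx·mx = 6.228 → 6.228

6.228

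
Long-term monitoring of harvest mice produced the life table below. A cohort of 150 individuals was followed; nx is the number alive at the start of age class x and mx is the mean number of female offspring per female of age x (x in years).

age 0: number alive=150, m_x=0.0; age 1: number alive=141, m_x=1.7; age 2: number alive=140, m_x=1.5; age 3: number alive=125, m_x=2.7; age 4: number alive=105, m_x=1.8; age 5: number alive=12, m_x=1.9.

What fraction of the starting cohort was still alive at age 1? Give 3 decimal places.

0.940

l_1 = n_1/n_0 = 141/150 = 0.94 → 0.940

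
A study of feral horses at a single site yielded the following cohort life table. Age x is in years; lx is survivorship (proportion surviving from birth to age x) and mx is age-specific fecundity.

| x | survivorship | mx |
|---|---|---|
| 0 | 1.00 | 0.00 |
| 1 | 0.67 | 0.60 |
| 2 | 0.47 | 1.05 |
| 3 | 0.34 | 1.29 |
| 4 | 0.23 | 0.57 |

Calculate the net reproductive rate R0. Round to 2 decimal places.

1.47

lx·mx by age: 0, 0.402, 0.4935, 0.4386, 0.1311
R0 = Σ lx·mx = 1.4652 → 1.47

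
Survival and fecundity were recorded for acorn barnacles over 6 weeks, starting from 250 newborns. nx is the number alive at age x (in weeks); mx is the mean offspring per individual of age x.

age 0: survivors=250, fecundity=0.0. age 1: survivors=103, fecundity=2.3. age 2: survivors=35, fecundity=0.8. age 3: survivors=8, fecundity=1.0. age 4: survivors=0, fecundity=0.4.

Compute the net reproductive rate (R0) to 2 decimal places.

1.09

lx = nx/n0 = nx/250: 1, 0.412, 0.14, 0.032, 0
lx·mx by age: 0, 0.9476, 0.112, 0.032, 0
R0 = Σ lx·mx = 1.0916 → 1.09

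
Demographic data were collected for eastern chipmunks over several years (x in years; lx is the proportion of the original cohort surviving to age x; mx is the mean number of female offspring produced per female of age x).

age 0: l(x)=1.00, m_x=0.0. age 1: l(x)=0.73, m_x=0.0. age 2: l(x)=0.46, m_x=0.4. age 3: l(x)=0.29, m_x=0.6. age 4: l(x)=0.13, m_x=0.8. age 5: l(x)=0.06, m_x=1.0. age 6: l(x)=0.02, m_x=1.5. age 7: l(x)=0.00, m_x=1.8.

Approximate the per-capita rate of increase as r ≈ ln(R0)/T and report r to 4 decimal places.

-0.1837

R0 = Σ lx·mx = 0 + 0 + 0.184 + 0.174 + 0.104 + 0.06 + 0.03 + 0 = 0.552
Σ x·lx·mx = 1.786; T = 1.786/0.552 = 3.23551…
r ≈ ln(R0)/T = ln(0.552)/3.23551… = -0.183652… → -0.1837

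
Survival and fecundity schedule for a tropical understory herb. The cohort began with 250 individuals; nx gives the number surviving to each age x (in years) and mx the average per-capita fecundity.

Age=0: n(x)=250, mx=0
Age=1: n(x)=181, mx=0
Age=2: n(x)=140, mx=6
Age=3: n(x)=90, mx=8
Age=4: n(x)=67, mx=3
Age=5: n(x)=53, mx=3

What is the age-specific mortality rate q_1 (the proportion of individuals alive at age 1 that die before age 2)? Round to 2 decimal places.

lx = nx/n0 = nx/250: 1, 0.724, 0.56, 0.36, 0.268, 0.212
q_1 = (l_1 − l_2) / l_1 = (0.724 − 0.56) / 0.724
     = 0.164 / 0.724 = 0.226519… → 0.23

0.23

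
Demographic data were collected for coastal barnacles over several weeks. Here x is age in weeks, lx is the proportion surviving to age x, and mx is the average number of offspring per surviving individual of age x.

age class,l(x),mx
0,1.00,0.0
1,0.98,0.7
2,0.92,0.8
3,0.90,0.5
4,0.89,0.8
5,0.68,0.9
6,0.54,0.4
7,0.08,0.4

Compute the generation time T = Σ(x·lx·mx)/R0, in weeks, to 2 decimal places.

3.18

lx·mx: 0, 0.686, 0.736, 0.45, 0.712, 0.612, 0.216, 0.032 → R0 = 3.444
x·lx·mx: 0, 0.686, 1.472, 1.35, 2.848, 3.06, 1.296, 0.224 → Σ = 10.936
T = 10.936 / 3.444 = 3.175377… → 3.18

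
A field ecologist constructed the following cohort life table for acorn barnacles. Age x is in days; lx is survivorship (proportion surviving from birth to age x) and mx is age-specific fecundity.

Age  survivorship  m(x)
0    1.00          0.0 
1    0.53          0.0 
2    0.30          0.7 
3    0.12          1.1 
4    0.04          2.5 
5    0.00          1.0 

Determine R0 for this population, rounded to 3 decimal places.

lx·mx by age: 0, 0, 0.21, 0.132, 0.1, 0
R0 = Σ lx·mx = 0.442 → 0.442

0.442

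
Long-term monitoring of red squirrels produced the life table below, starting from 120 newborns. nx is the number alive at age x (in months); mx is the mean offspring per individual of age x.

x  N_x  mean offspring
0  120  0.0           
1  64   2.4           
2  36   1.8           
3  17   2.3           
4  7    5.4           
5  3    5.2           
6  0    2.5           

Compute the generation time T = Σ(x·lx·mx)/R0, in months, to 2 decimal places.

2.03

lx = nx/n0 = nx/120: 1, 0.53333…, 0.3, 0.14167…, 0.05833…, 0.025, 0
lx·mx: 0, 1.28…, 0.54, 0.325833…, 0.315…, 0.13, 0 → R0 = 2.590833…
x·lx·mx: 0, 1.28…, 1.08, 0.9775…, 1.26…, 0.65, 0 → Σ = 5.2475…
T = 5.2475… / 2.590833… = 2.02541… → 2.03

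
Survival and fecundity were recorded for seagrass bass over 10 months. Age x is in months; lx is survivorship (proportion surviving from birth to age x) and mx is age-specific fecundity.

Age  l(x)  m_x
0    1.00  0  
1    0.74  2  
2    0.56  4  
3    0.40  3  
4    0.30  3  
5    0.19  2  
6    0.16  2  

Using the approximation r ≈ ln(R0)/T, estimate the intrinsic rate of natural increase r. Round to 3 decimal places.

0.720

R0 = Σ lx·mx = 0 + 1.48 + 2.24 + 1.2 + 0.9 + 0.38 + 0.32 = 6.52
Σ x·lx·mx = 16.98; T = 16.98/6.52 = 2.60429…
r ≈ ln(R0)/T = ln(6.52)/2.60429… = 0.71992… → 0.720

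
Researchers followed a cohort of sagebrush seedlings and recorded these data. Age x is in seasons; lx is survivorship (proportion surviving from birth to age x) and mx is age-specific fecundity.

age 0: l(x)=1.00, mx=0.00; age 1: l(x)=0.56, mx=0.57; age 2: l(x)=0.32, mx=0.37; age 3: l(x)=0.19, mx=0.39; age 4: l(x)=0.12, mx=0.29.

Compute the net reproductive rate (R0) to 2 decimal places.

0.55

lx·mx by age: 0, 0.3192, 0.1184, 0.0741, 0.0348
R0 = Σ lx·mx = 0.5465 → 0.55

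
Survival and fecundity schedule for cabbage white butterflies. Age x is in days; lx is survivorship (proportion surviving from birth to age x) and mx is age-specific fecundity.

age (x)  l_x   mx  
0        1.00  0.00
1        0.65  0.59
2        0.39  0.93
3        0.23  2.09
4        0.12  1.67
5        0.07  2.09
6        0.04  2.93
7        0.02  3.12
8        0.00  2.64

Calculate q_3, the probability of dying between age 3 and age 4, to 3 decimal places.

0.478

q_3 = (l_3 − l_4) / l_3 = (0.23 − 0.12) / 0.23
     = 0.11 / 0.23 = 0.478261… → 0.478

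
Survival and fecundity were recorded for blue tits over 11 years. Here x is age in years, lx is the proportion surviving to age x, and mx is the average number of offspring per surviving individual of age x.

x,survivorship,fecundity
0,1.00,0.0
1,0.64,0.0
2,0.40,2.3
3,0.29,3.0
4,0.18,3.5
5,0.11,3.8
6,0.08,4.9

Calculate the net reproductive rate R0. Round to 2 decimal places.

lx·mx by age: 0, 0, 0.92, 0.87, 0.63, 0.418, 0.392
R0 = Σ lx·mx = 3.23 → 3.23

3.23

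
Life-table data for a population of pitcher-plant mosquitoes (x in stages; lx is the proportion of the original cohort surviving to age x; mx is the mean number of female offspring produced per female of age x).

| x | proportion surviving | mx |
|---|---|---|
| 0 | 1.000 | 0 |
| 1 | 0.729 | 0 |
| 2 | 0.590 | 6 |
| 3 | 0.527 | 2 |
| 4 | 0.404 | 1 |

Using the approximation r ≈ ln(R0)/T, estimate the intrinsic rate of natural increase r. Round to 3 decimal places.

0.678

R0 = Σ lx·mx = 0 + 0 + 3.54 + 1.054 + 0.404 = 4.998
Σ x·lx·mx = 11.858; T = 11.858/4.998 = 2.37255…
r ≈ ln(R0)/T = ln(4.998)/2.37255… = 0.67819… → 0.678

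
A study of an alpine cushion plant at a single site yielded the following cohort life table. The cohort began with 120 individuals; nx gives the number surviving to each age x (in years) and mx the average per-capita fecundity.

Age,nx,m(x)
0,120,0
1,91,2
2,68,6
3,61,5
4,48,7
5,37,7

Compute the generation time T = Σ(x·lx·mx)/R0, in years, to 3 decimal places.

3.055

lx = nx/n0 = nx/120: 1, 0.75833…, 0.56667…, 0.50833…, 0.4, 0.30833…
lx·mx: 0, 1.516667…, 3.4…, 2.541667…, 2.8, 2.158333… → R0 = 12.416667…
x·lx·mx: 0, 1.516667…, 6.8…, 7.625…, 11.2, 10.791667… → Σ = 37.933333…
T = 37.933333… / 12.416667… = 3.055034… → 3.055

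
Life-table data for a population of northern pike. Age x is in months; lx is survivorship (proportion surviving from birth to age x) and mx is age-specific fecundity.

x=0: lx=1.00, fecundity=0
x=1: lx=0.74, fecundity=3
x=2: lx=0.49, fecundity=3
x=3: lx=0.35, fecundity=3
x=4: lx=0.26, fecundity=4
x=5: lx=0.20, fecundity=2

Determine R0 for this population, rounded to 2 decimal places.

lx·mx by age: 0, 2.22, 1.47, 1.05, 1.04, 0.4
R0 = Σ lx·mx = 6.18 → 6.18

6.18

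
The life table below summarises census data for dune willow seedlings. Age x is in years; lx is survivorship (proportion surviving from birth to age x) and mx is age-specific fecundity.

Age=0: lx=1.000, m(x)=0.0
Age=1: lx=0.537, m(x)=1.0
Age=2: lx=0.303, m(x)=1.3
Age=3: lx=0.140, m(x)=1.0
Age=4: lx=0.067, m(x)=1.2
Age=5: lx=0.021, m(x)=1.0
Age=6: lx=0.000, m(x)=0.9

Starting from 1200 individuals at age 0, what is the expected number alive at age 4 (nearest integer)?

Expected survivors = N0 · l_4 = 1200 × 0.067 = 80.4 → 80

80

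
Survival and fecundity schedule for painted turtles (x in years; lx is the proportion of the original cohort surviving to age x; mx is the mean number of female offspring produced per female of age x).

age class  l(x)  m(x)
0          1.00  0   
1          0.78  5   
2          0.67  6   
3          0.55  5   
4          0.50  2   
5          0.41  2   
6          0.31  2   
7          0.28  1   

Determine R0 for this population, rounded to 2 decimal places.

13.39

lx·mx by age: 0, 3.9, 4.02, 2.75, 1, 0.82, 0.62, 0.28
R0 = Σ lx·mx = 13.39 → 13.39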